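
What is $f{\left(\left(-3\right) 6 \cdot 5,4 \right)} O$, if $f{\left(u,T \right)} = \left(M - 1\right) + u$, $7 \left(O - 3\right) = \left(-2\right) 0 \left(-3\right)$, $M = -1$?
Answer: $-276$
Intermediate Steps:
$O = 3$ ($O = 3 + \frac{\left(-2\right) 0 \left(-3\right)}{7} = 3 + \frac{0 \left(-3\right)}{7} = 3 + \frac{1}{7} \cdot 0 = 3 + 0 = 3$)
$f{\left(u,T \right)} = -2 + u$ ($f{\left(u,T \right)} = \left(-1 - 1\right) + u = -2 + u$)
$f{\left(\left(-3\right) 6 \cdot 5,4 \right)} O = \left(-2 + \left(-3\right) 6 \cdot 5\right) 3 = \left(-2 - 90\right) 3 = \left(-92\right) 3 = -276$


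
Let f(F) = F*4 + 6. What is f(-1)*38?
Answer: 76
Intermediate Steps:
f(F) = 6 + 4*F (f(F) = 4*F + 6 = 6 + 4*F)
f(-1)*38 = (6 + 4*(-1))*38 = (6 - 4)*38 = 2*38 = 76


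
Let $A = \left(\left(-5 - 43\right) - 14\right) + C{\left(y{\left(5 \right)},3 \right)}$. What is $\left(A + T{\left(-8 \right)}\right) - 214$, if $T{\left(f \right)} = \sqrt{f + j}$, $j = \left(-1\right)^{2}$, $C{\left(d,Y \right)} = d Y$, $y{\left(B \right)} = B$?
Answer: $-261 + i \sqrt{7} \approx -261.0 + 2.6458 i$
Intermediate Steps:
$C{\left(d,Y \right)} = Y d$
$j = 1$
$T{\left(f \right)} = \sqrt{1 + f}$ ($T{\left(f \right)} = \sqrt{f + 1} = \sqrt{1 + f}$)
$A = -47$ ($A = \left(\left(-5 - 43\right) - 14\right) + 3 \cdot 5 = \left(-48 - 14\right) + 15 = -62 + 15 = -47$)
$\left(A + T{\left(-8 \right)}\right) - 214 = \left(-47 + \sqrt{1 - 8}\right) - 214 = \left(-47 + \sqrt{-7}\right) - 214 = \left(-47 + i \sqrt{7}\right) - 214 = -261 + i \sqrt{7}$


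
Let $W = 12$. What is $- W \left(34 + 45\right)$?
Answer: $-948$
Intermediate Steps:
$- W \left(34 + 45\right) = - 12 \left(34 + 45\right) = - 12 \cdot 79 = \left(-1\right) 948 = -948$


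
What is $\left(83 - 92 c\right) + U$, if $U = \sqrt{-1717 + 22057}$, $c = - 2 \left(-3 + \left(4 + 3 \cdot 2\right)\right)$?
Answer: $1371 + 6 \sqrt{565} \approx 1513.6$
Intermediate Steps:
$c = -14$ ($c = - 2 \left(-3 + \left(4 + 6\right)\right) = - 2 \left(-3 + 10\right) = \left(-2\right) 7 = -14$)
$U = 6 \sqrt{565}$ ($U = \sqrt{20340} = 6 \sqrt{565} \approx 142.62$)
$\left(83 - 92 c\right) + U = \left(83 - -1288\right) + 6 \sqrt{565} = \left(83 + 1288\right) + 6 \sqrt{565} = 1371 + 6 \sqrt{565}$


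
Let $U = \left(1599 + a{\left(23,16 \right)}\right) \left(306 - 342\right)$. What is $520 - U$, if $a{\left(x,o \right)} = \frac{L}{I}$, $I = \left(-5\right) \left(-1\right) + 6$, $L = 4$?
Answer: $\frac{639068}{11} \approx 58097.0$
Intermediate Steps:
$I = 11$ ($I = 5 + 6 = 11$)
$a{\left(x,o \right)} = \frac{4}{11}$
$U = - \frac{633348}{11}$ ($U = \left(1599 + \frac{4}{11}\right) \left(306 - 342\right) = \frac{17593}{11} \left(-36\right) = - \frac{633348}{11} \approx -57577.0$)
$520 - U = 520 - - \frac{633348}{11} = 520 + \frac{633348}{11} = \frac{639068}{11}$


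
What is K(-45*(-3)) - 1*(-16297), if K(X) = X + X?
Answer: 16567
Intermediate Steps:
K(X) = 2*X
K(-45*(-3)) - 1*(-16297) = 2*(-45*(-3)) - 1*(-16297) = 2*135 + 16297 = 270 + 16297 = 16567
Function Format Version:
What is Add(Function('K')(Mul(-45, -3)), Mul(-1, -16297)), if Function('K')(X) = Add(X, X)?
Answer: 16567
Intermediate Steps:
Function('K')(X) = Mul(2, X)
Add(Function('K')(Mul(-45, -3)), Mul(-1, -16297)) = Add(Mul(2, Mul(-45, -3)), Mul(-1, -16297)) = Add(Mul(2, 135), 16297) = Add(270, 16297) = 16567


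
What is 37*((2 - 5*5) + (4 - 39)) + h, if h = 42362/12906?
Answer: -13826957/6453 ≈ -2142.7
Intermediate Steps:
h = 21181/6453 (h = 42362*(1/12906) = 21181/6453 ≈ 3.2823)
37*((2 - 5*5) + (4 - 39)) + h = 37*((2 - 5*5) + (4 - 39)) + 21181/6453 = 37*((2 - 25) - 35) + 21181/6453 = 37*(-23 - 35) + 21181/6453 = 37*(-58) + 21181/6453 = -2146 + 21181/6453 = -13826957/6453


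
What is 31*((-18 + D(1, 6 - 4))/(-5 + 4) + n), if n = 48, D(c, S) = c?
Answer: 2015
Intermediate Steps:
31*((-18 + D(1, 6 - 4))/(-5 + 4) + n) = 31*((-18 + 1)/(-5 + 4) + 48) = 31*(-17/(-1) + 48) = 31*(-17*(-1) + 48) = 31*(17 + 48) = 31*65 = 2015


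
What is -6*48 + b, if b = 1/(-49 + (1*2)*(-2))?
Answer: -15265/53 ≈ -288.02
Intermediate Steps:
b = -1/53 (b = 1/(-49 + 2*(-2)) = 1/(-49 - 4) = 1/(-53) = -1/53 ≈ -0.018868)
-6*48 + b = -6*48 - 1/53 = -288 - 1/53 = -15265/53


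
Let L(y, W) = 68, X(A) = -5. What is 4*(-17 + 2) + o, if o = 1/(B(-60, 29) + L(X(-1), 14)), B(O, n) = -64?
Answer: -239/4 ≈ -59.750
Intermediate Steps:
o = ¼ (o = 1/(-64 + 68) = 1/4 = ¼ ≈ 0.25000)
4*(-17 + 2) + o = 4*(-17 + 2) + ¼ = 4*(-15) + ¼ = -60 + ¼ = -239/4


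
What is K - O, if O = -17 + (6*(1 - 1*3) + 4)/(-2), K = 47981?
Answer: 47994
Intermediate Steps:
O = -13 (O = -17 + (6*(1 - 3) + 4)*(-½) = -17 + (6*(-2) + 4)*(-½) = -17 + (-12 + 4)*(-½) = -17 - 8*(-½) = -17 + 4 = -13)
K - O = 47981 - 1*(-13) = 47981 + 13 = 47994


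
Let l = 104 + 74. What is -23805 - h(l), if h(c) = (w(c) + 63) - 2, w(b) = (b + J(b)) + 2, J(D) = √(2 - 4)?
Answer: -24046 - I*√2 ≈ -24046.0 - 1.4142*I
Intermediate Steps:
J(D) = I*√2 (J(D) = √(-2) = I*√2)
l = 178
w(b) = 2 + b + I*√2 (w(b) = (b + I*√2) + 2 = 2 + b + I*√2)
h(c) = 63 + c + I*√2 (h(c) = ((2 + c + I*√2) + 63) - 2 = (65 + c + I*√2) - 2 = 63 + c + I*√2)
-23805 - h(l) = -23805 - (63 + 178 + I*√2) = -23805 - (241 + I*√2) = -23805 + (-241 - I*√2) = -24046 - I*√2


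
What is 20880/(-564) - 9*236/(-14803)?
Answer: -25657392/695741 ≈ -36.878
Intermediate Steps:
20880/(-564) - 9*236/(-14803) = 20880*(-1/564) - 2124*(-1/14803) = -1740/47 + 2124/14803 = -25657392/695741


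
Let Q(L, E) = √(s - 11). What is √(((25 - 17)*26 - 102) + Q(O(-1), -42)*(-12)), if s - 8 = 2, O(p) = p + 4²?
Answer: √(106 - 12*I) ≈ 10.312 - 0.58184*I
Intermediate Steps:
O(p) = 16 + p (O(p) = p + 16 = 16 + p)
s = 10 (s = 8 + 2 = 10)
Q(L, E) = I (Q(L, E) = √(10 - 11) = √(-1) = I)
√(((25 - 17)*26 - 102) + Q(O(-1), -42)*(-12)) = √(((25 - 17)*26 - 102) + I*(-12)) = √((8*26 - 102) - 12*I) = √((208 - 102) - 12*I) = √(106 - 12*I)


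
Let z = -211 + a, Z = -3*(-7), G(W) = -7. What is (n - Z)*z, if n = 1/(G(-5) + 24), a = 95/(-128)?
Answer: 2412167/544 ≈ 4434.1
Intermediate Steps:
a = -95/128 (a = 95*(-1/128) = -95/128 ≈ -0.74219)
Z = 21
z = -27103/128 (z = -211 - 95/128 = -27103/128 ≈ -211.74)
n = 1/17 (n = 1/(-7 + 24) = 1/17 ≈ 0.058824)
(n - Z)*z = (1/17 - 1*21)*(-27103/128) = (1/17 - 21)*(-27103/128) = -356/17*(-27103/128) = 2412167/544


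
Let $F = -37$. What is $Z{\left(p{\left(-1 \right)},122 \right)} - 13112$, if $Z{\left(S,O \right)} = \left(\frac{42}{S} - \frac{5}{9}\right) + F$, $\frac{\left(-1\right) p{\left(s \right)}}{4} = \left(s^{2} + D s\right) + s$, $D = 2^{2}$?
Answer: $- \frac{946579}{72} \approx -13147.0$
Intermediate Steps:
$D = 4$
$p{\left(s \right)} = - 20 s - 4 s^{2}$ ($p{\left(s \right)} = - 4 \left(\left(s^{2} + 4 s\right) + s\right) = - 4 \left(s^{2} + 5 s\right) = - 20 s - 4 s^{2}$)
$Z{\left(S,O \right)} = - \frac{338}{9} + \frac{42}{S}$ ($Z{\left(S,O \right)} = \left(\frac{42}{S} - \frac{5}{9}\right) - 37 = \left(- \frac{5}{9} + \frac{42}{S}\right) - 37 = - \frac{338}{9} + \frac{42}{S}$)
$Z{\left(p{\left(-1 \right)},122 \right)} - 13112 = \left(- \frac{338}{9} + \frac{42}{\left(-4\right) \left(-1\right) \left(5 - 1\right)}\right) - 13112 = \left(- \frac{338}{9} + \frac{42}{\left(-4\right) \left(-1\right) 4}\right) - 13112 = \left(- \frac{338}{9} + \frac{42}{16}\right) - 13112 = \left(- \frac{338}{9} + 42 \cdot \frac{1}{16}\right) - 13112 = \left(- \frac{338}{9} + \frac{21}{8}\right) - 13112 = - \frac{2515}{72} - 13112 = - \frac{946579}{72}$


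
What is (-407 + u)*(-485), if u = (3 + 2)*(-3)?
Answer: 204670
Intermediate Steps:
u = -15 (u = 5*(-3) = -15)
(-407 + u)*(-485) = (-407 - 15)*(-485) = -422*(-485) = 204670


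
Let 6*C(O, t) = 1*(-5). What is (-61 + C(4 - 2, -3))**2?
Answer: 137641/36 ≈ 3823.4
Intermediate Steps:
C(O, t) = -5/6 (C(O, t) = (1*(-5))/6 = (1/6)*(-5) = -5/6)
(-61 + C(4 - 2, -3))**2 = (-61 - 5/6)**2 = (-371/6)**2 = 137641/36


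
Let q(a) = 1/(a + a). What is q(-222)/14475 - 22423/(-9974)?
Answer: 72055184363/32050950300 ≈ 2.2481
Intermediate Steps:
q(a) = 1/(2*a)
q(-222)/14475 - 22423/(-9974) = ((½)/(-222))/14475 - 22423/(-9974) = ((½)*(-1/222))*(1/14475) - 22423*(-1/9974) = -1/444*1/14475 + 22423/9974 = -1/6426900 + 22423/9974 = 72055184363/32050950300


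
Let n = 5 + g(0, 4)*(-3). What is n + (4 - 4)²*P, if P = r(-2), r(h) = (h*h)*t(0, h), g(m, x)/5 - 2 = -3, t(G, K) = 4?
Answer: 20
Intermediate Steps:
g(m, x) = -5 (g(m, x) = 10 + 5*(-3) = 10 - 15 = -5)
n = 20 (n = 5 - 5*(-3) = 5 + 15 = 20)
r(h) = 4*h² (r(h) = (h*h)*4 = h²*4 = 4*h²)
P = 16 (P = 4*(-2)² = 4*4 = 16)
n + (4 - 4)²*P = 20 + (4 - 4)²*16 = 20 + 0²*16 = 20 + 0*16 = 20 + 0 = 20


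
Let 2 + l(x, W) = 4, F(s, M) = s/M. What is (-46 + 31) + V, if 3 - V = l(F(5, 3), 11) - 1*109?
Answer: 95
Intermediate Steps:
l(x, W) = 2 (l(x, W) = -2 + 4 = 2)
V = 110 (V = 3 - (2 - 1*109) = 3 - (2 - 109) = 3 - 1*(-107) = 3 + 107 = 110)
(-46 + 31) + V = (-46 + 31) + 110 = -15 + 110 = 95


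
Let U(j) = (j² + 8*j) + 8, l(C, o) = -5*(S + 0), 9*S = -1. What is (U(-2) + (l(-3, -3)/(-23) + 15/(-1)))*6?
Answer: -7876/69 ≈ -114.14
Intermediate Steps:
S = -⅑ (S = (⅑)*(-1) = -⅑ ≈ -0.11111)
l(C, o) = 5/9 (l(C, o) = -5*(-⅑ + 0) = -5*(-⅑) = 5/9)
U(j) = 8 + j² + 8*j
(U(-2) + (l(-3, -3)/(-23) + 15/(-1)))*6 = ((8 + (-2)² + 8*(-2)) + ((5/9)/(-23) + 15/(-1)))*6 = ((8 + 4 - 16) + ((5/9)*(-1/23) + 15*(-1)))*6 = (-4 + (-5/207 - 15))*6 = (-4 - 3110/207)*6 = -3938/207*6 = -7876/69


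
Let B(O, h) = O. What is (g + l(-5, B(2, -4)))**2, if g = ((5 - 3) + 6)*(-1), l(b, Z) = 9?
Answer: 1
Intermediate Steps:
g = -8 (g = (2 + 6)*(-1) = 8*(-1) = -8)
(g + l(-5, B(2, -4)))**2 = (-8 + 9)**2 = 1**2 = 1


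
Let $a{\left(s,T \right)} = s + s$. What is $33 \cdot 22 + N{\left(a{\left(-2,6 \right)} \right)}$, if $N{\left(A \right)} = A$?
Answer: $722$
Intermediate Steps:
$a{\left(s,T \right)} = 2 s$
$33 \cdot 22 + N{\left(a{\left(-2,6 \right)} \right)} = 33 \cdot 22 + 2 \left(-2\right) = 726 - 4 = 722$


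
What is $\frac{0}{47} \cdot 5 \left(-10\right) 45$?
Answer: $0$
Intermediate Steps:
$\frac{0}{47} \cdot 5 \left(-10\right) 45 = 0 \cdot \frac{1}{47} \left(-50\right) 45 = 0 \left(-50\right) 45 = 0 \cdot 45 = 0$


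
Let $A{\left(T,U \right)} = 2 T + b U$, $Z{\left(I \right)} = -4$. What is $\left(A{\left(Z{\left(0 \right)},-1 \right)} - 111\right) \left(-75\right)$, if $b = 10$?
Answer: $9675$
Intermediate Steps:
$A{\left(T,U \right)} = 2 T + 10 U$
$\left(A{\left(Z{\left(0 \right)},-1 \right)} - 111\right) \left(-75\right) = \left(\left(2 \left(-4\right) + 10 \left(-1\right)\right) - 111\right) \left(-75\right) = \left(\left(-8 - 10\right) - 111\right) \left(-75\right) = \left(-18 - 111\right) \left(-75\right) = \left(-129\right) \left(-75\right) = 9675$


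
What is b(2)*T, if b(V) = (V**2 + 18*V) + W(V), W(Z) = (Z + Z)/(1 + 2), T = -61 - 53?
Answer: -4712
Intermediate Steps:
T = -114
W(Z) = 2*Z/3 (W(Z) = (2*Z)/3 = (2*Z)*(1/3) = 2*Z/3)
b(V) = V**2 + 56*V/3 (b(V) = (V**2 + 18*V) + 2*V/3 = V**2 + 56*V/3)
b(2)*T = ((1/3)*2*(56 + 3*2))*(-114) = ((1/3)*2*(56 + 6))*(-114) = ((1/3)*2*62)*(-114) = (124/3)*(-114) = -4712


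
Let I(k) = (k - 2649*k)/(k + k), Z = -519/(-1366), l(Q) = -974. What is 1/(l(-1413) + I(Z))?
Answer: -1/2298 ≈ -0.00043516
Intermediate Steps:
Z = 519/1366 (Z = -519*(-1/1366) = 519/1366 ≈ 0.37994)
I(k) = -1324 (I(k) = (-2648*k)/((2*k)) = (-2648*k)*(1/(2*k)) = -1324)
1/(l(-1413) + I(Z)) = 1/(-974 - 1324) = 1/(-2298) = -1/2298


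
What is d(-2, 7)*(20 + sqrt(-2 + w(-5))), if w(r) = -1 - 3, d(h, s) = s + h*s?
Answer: -140 - 7*I*sqrt(6) ≈ -140.0 - 17.146*I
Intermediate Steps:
w(r) = -4
d(-2, 7)*(20 + sqrt(-2 + w(-5))) = (7*(1 - 2))*(20 + sqrt(-2 - 4)) = (7*(-1))*(20 + sqrt(-6)) = -7*(20 + I*sqrt(6)) = -140 - 7*I*sqrt(6)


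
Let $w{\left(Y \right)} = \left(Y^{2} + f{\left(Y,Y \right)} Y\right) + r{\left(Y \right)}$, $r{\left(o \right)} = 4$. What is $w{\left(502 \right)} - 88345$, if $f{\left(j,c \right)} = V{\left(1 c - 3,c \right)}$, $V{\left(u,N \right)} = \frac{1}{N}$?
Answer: $163664$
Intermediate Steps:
$f{\left(j,c \right)} = \frac{1}{c}$
$w{\left(Y \right)} = 5 + Y^{2}$ ($w{\left(Y \right)} = \left(Y^{2} + \frac{Y}{Y}\right) + 4 = \left(Y^{2} + 1\right) + 4 = \left(1 + Y^{2}\right) + 4 = 5 + Y^{2}$)
$w{\left(502 \right)} - 88345 = \left(5 + 502^{2}\right) - 88345 = \left(5 + 252004\right) - 88345 = 252009 - 88345 = 163664$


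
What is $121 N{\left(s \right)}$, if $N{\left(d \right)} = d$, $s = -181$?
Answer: $-21901$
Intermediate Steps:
$121 N{\left(s \right)} = 121 \left(-181\right) = -21901$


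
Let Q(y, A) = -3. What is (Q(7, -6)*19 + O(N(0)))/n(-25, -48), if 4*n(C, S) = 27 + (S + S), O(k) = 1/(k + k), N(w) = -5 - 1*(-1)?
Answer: 457/138 ≈ 3.3116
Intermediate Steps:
N(w) = -4 (N(w) = -5 + 1 = -4)
O(k) = 1/(2*k)
n(C, S) = 27/4 + S/2 (n(C, S) = (27 + (S + S))/4 = (27 + 2*S)/4 = 27/4 + S/2)
(Q(7, -6)*19 + O(N(0)))/n(-25, -48) = (-3*19 + (1/2)/(-4))/(27/4 + (1/2)*(-48)) = (-57 + (1/2)*(-1/4))/(27/4 - 24) = (-57 - 1/8)/(-69/4) = -457/8*(-4/69) = 457/138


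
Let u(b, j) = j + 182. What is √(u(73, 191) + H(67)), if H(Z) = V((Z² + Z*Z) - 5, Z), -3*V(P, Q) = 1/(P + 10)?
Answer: 2*√67722675306/26949 ≈ 19.313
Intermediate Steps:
u(b, j) = 182 + j
V(P, Q) = -1/(3*(10 + P)) (V(P, Q) = -1/(3*(P + 10)) = -1/(3*(10 + P)))
H(Z) = -1/(15 + 6*Z²) (H(Z) = -1/(30 + 3*((Z² + Z*Z) - 5)) = -1/(30 + 3*((Z² + Z²) - 5)) = -1/(30 + 3*(2*Z² - 5)) = -1/(30 + 3*(-5 + 2*Z²)) = -1/(30 + (-15 + 6*Z²)) = -1/(15 + 6*Z²))
√(u(73, 191) + H(67)) = √((182 + 191) - 1/(15 + 6*67²)) = √(373 - 1/(15 + 6*4489)) = √(373 - 1/(15 + 26934)) = √(373 - 1/26949) = √(10051976/26949) = 2*√67722675306/26949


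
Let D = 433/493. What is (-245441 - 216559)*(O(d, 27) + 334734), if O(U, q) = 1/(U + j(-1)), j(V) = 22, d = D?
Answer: -1744264958898000/11279 ≈ -1.5465e+11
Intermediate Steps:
D = 433/493 (D = 433*(1/493) = 433/493 ≈ 0.87830)
d = 433/493 ≈ 0.87830
O(U, q) = 1/(22 + U) (O(U, q) = 1/(U + 22) = 1/(22 + U))
(-245441 - 216559)*(O(d, 27) + 334734) = (-245441 - 216559)*(1/(22 + 433/493) + 334734) = -462000*(1/(11279/493) + 334734) = -462000*(493/11279 + 334734) = -462000*3775465279/11279 = -1744264958898000/11279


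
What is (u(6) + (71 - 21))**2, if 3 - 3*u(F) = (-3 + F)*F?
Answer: 2025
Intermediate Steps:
u(F) = 1 - F*(-3 + F)/3 (u(F) = 1 - (-3 + F)*F/3 = 1 - F*(-3 + F)/3)
(u(6) + (71 - 21))**2 = ((1 + 6 - 1/3*6**2) + (71 - 21))**2 = ((1 + 6 - 1/3*36) + 50)**2 = ((1 + 6 - 12) + 50)**2 = (-5 + 50)**2 = 45**2 = 2025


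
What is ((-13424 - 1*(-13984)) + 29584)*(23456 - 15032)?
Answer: 253933056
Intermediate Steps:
((-13424 - 1*(-13984)) + 29584)*(23456 - 15032) = ((-13424 + 13984) + 29584)*8424 = (560 + 29584)*8424 = 30144*8424 = 253933056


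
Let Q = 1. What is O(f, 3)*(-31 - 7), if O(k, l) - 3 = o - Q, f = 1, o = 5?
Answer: -266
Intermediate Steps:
O(k, l) = 7 (O(k, l) = 3 + (5 - 1*1) = 3 + (5 - 1) = 3 + 4 = 7)
O(f, 3)*(-31 - 7) = 7*(-31 - 7) = 7*(-38) = -266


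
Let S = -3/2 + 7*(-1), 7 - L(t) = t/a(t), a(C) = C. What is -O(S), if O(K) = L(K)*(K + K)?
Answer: 102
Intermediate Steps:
L(t) = 6 (L(t) = 7 - t/t = 7 - 1*1 = 7 - 1 = 6)
S = -17/2 (S = -3*½ - 7 = -3/2 - 7 = -17/2 ≈ -8.5000)
O(K) = 12*K (O(K) = 6*(K + K) = 6*(2*K) = 12*K)
-O(S) = -12*(-17)/2 = -1*(-102) = 102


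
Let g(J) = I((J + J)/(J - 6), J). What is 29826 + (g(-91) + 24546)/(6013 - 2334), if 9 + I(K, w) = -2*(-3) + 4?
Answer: 109754401/3679 ≈ 29833.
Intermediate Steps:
I(K, w) = 1 (I(K, w) = -9 + (-2*(-3) + 4) = -9 + (6 + 4) = -9 + 10 = 1)
g(J) = 1
29826 + (g(-91) + 24546)/(6013 - 2334) = 29826 + (1 + 24546)/(6013 - 2334) = 29826 + 24547/3679 = 109754401/3679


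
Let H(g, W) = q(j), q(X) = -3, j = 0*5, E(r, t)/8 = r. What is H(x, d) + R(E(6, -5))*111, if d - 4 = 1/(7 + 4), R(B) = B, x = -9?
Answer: 5325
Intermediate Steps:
E(r, t) = 8*r
j = 0
d = 45/11 (d = 4 + 1/(7 + 4) = 4 + 1/11 = 45/11 ≈ 4.0909)
H(g, W) = -3
H(x, d) + R(E(6, -5))*111 = -3 + (8*6)*111 = -3 + 48*111 = -3 + 5328 = 5325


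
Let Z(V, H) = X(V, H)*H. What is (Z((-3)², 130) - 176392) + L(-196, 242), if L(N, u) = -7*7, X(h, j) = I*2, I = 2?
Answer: -175921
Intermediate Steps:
X(h, j) = 4 (X(h, j) = 2*2 = 4)
L(N, u) = -49
Z(V, H) = 4*H
(Z((-3)², 130) - 176392) + L(-196, 242) = (4*130 - 176392) - 49 = (520 - 176392) - 49 = -175872 - 49 = -175921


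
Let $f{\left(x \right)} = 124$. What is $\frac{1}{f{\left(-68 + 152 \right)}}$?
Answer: $\frac{1}{124} \approx 0.0080645$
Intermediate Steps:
$\frac{1}{f{\left(-68 + 152 \right)}} = \frac{1}{124}$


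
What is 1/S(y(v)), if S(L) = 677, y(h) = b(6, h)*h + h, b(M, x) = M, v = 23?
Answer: 1/677 ≈ 0.0014771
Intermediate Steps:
y(h) = 7*h (y(h) = 6*h + h = 7*h)
1/S(y(v)) = 1/677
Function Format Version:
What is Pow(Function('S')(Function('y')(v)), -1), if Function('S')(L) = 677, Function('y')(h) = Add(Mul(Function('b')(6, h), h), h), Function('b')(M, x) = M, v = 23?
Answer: Rational(1, 677) ≈ 0.0014771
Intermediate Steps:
Function('y')(h) = Mul(7, h) (Function('y')(h) = Add(Mul(6, h), h) = Mul(7, h))
Pow(Function('S')(Function('y')(v)), -1) = Pow(677, -1) = Rational(1, 677)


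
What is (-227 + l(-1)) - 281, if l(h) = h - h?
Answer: -508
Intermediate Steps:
l(h) = 0
(-227 + l(-1)) - 281 = (-227 + 0) - 281 = -227 - 281 = -508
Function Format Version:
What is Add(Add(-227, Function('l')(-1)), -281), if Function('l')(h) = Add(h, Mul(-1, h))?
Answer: -508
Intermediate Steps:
Function('l')(h) = 0
Add(Add(-227, Function('l')(-1)), -281) = Add(Add(-227, 0), -281) = Add(-227, -281) = -508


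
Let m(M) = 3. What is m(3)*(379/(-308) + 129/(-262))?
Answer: -208545/40348 ≈ -5.1687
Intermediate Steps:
m(3)*(379/(-308) + 129/(-262)) = 3*(379/(-308) + 129/(-262)) = 3*(379*(-1/308) + 129*(-1/262)) = 3*(-379/308 - 129/262) = 3*(-69515/40348) = -208545/40348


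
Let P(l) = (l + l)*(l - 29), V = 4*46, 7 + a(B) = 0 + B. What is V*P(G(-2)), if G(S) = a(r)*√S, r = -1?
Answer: -47104 + 85376*I*√2 ≈ -47104.0 + 1.2074e+5*I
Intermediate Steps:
a(B) = -7 + B (a(B) = -7 + (0 + B) = -7 + B)
V = 184
G(S) = -8*√S (G(S) = (-7 - 1)*√S = -8*√S)
P(l) = 2*l*(-29 + l) (P(l) = (2*l)*(-29 + l) = 2*l*(-29 + l))
V*P(G(-2)) = 184*(2*(-8*I*√2)*(-29 - 8*I*√2)) = 184*(-16*I*√2*(-29 - 8*I*√2)) = -2944*I*√2*(-29 - 8*I*√2)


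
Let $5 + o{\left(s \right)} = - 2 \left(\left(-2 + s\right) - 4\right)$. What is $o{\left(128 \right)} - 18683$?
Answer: $-18932$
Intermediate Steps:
$o{\left(s \right)} = 7 - 2 s$ ($o{\left(s \right)} = -5 - 2 \left(\left(-2 + s\right) - 4\right) = -5 - 2 \left(-6 + s\right) = -5 - \left(-12 + 2 s\right) = 7 - 2 s$)
$o{\left(128 \right)} - 18683 = \left(7 - 256\right) - 18683 = -249 - 18683 = -18932$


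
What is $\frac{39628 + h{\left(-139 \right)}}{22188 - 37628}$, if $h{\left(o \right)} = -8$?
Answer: $- \frac{1981}{772} \approx -2.5661$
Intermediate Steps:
$\frac{39628 + h{\left(-139 \right)}}{22188 - 37628} = \frac{39628 - 8}{22188 - 37628} = \frac{39620}{-15440} = 39620 \left(- \frac{1}{15440}\right) = - \frac{1981}{772}$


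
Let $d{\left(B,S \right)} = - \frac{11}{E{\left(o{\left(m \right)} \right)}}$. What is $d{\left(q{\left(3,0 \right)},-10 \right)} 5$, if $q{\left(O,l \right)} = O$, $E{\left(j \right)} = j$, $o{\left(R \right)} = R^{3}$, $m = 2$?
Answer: $- \frac{55}{8} \approx -6.875$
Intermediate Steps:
$d{\left(B,S \right)} = - \frac{11}{8}$ ($d{\left(B,S \right)} = - \frac{11}{2^{3}} = - \frac{11}{8}$)
$d{\left(q{\left(3,0 \right)},-10 \right)} 5 = \left(- \frac{11}{8}\right) 5 = - \frac{55}{8}$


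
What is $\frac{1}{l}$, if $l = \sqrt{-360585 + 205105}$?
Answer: $- \frac{i \sqrt{230}}{5980} \approx - 0.0025361 i$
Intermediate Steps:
$l = 26 i \sqrt{230}$ ($l = \sqrt{-155480} = 26 i \sqrt{230} \approx 394.31 i$)
$\frac{1}{l} = \frac{1}{26 i \sqrt{230}} = - \frac{i \sqrt{230}}{5980}$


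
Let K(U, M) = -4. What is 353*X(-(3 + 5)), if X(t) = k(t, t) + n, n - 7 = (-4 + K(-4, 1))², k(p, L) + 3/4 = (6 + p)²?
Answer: 104841/4 ≈ 26210.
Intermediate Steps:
k(p, L) = -¾ + (6 + p)²
n = 71 (n = 7 + (-4 - 4)² = 7 + (-8)² = 7 + 64 = 71)
X(t) = 281/4 + (6 + t)² (X(t) = (-¾ + (6 + t)²) + 71 = 281/4 + (6 + t)²)
353*X(-(3 + 5)) = 353*(281/4 + (6 - (3 + 5))²) = 353*(281/4 + (6 - 1*8)²) = 353*(281/4 + (6 - 8)²) = 353*(281/4 + (-2)²) = 353*(281/4 + 4) = 353*(297/4) = 104841/4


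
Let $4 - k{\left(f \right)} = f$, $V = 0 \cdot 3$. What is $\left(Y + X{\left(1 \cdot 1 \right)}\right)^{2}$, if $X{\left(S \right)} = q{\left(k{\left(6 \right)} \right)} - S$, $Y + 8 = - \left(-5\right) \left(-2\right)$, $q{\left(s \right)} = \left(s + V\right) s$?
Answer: $225$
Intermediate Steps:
$V = 0$
$k{\left(f \right)} = 4 - f$
$q{\left(s \right)} = s^{2}$ ($q{\left(s \right)} = \left(s + 0\right) s = s s = s^{2}$)
$Y = -18$ ($Y = -8 - \left(-5\right) \left(-2\right) = -8 - 10 = -18$)
$X{\left(S \right)} = 4 - S$ ($X{\left(S \right)} = \left(4 - 6\right)^{2} - S = \left(-2\right)^{2} - S = 4 - S$)
$\left(Y + X{\left(1 \cdot 1 \right)}\right)^{2} = \left(-18 + \left(4 - 1 \cdot 1\right)\right)^{2} = \left(-18 + \left(4 - 1\right)\right)^{2} = \left(-18 + 3\right)^{2} = \left(-15\right)^{2} = 225$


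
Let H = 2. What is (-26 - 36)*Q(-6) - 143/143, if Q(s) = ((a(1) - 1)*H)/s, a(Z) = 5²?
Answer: 495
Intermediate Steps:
a(Z) = 25
Q(s) = 48/s (Q(s) = ((25 - 1)*2)/s = (24*2)/s = 48/s)
(-26 - 36)*Q(-6) - 143/143 = (-26 - 36)*(48/(-6)) - 143/143 = -2976*(-1)/6 - 143*1/143 = -62*(-8) - 1 = 496 - 1 = 495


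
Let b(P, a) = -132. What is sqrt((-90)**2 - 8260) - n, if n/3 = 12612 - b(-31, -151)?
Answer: -38232 + 4*I*sqrt(10) ≈ -38232.0 + 12.649*I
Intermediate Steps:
n = 38232 (n = 3*(12612 - 1*(-132)) = 3*(12612 + 132) = 3*12744 = 38232)
sqrt((-90)**2 - 8260) - n = sqrt((-90)**2 - 8260) - 1*38232 = sqrt(8100 - 8260) - 38232 = sqrt(-160) - 38232 = 4*I*sqrt(10) - 38232 = -38232 + 4*I*sqrt(10)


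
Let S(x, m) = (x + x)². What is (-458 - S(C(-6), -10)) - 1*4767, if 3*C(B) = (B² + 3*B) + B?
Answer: -5289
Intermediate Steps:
C(B) = B²/3 + 4*B/3 (C(B) = ((B² + 3*B) + B)/3 = (B² + 4*B)/3 = B²/3 + 4*B/3)
S(x, m) = 4*x² (S(x, m) = (2*x)² = 4*x²)
(-458 - S(C(-6), -10)) - 1*4767 = (-458 - 4*((⅓)*(-6)*(4 - 6))²) - 1*4767 = (-458 - 4*((⅓)*(-6)*(-2))²) - 4767 = (-458 - 4*4²) - 4767 = (-458 - 4*16) - 4767 = (-458 - 1*64) - 4767 = (-458 - 64) - 4767 = -522 - 4767 = -5289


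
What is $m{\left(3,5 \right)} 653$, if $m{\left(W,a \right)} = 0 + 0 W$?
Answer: $0$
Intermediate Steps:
$m{\left(W,a \right)} = 0$ ($m{\left(W,a \right)} = 0 + 0 = 0$)
$m{\left(3,5 \right)} 653 = 0 \cdot 653 = 0$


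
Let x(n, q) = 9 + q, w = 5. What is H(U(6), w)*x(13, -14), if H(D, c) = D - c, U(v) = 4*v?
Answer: -95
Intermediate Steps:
H(U(6), w)*x(13, -14) = (4*6 - 1*5)*(9 - 14) = (24 - 5)*(-5) = 19*(-5) = -95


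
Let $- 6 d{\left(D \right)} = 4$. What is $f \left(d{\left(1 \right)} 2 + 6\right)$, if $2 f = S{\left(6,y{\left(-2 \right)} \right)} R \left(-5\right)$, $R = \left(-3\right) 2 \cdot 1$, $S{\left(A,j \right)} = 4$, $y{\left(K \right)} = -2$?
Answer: $280$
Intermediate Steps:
$d{\left(D \right)} = - \frac{2}{3}$ ($d{\left(D \right)} = \left(- \frac{1}{6}\right) 4 = - \frac{2}{3}$)
$R = -6$ ($R = \left(-6\right) 1 = -6$)
$f = 60$ ($f = \frac{4 \left(-6\right) \left(-5\right)}{2} = \frac{\left(-24\right) \left(-5\right)}{2} = \frac{1}{2} \cdot 120 = 60$)
$f \left(d{\left(1 \right)} 2 + 6\right) = 60 \left(\left(- \frac{2}{3}\right) 2 + 6\right) = 60 \left(- \frac{4}{3} + 6\right) = 60 \cdot \frac{14}{3} = 280$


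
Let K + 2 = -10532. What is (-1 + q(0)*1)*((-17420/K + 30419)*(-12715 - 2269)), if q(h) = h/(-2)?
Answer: 2400820135672/5267 ≈ 4.5582e+8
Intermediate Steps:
K = -10534 (K = -2 - 10532 = -10534)
q(h) = -h/2 (q(h) = h*(-½) = -h/2)
(-1 + q(0)*1)*((-17420/K + 30419)*(-12715 - 2269)) = (-1 - ½*0*1)*((-17420/(-10534) + 30419)*(-12715 - 2269)) = (-1 + 0*1)*((-17420*(-1/10534) + 30419)*(-14984)) = (-1 + 0)*((8710/5267 + 30419)*(-14984)) = -160225583*(-14984)/5267 = -1*(-2400820135672/5267) = 2400820135672/5267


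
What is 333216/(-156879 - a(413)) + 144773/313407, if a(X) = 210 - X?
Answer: -1572111007/944295291 ≈ -1.6649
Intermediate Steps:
333216/(-156879 - a(413)) + 144773/313407 = 333216/(-156879 - (210 - 1*413)) + 144773/313407 = 333216/(-156879 - (210 - 413)) + 144773*(1/313407) = 333216/(-156879 - 1*(-203)) + 144773/313407 = 333216/(-156879 + 203) + 144773/313407 = 333216/(-156676) + 144773/313407 = 333216*(-1/156676) + 144773/313407 = -6408/3013 + 144773/313407 = -1572111007/944295291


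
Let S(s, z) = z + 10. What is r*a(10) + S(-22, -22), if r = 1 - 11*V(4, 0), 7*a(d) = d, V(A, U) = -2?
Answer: 146/7 ≈ 20.857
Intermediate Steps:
S(s, z) = 10 + z
a(d) = d/7
r = 23 (r = 1 - 11*(-2) = 1 + 22 = 23)
r*a(10) + S(-22, -22) = 23*((⅐)*10) + (10 - 22) = 23*(10/7) - 12 = 230/7 - 12 = 146/7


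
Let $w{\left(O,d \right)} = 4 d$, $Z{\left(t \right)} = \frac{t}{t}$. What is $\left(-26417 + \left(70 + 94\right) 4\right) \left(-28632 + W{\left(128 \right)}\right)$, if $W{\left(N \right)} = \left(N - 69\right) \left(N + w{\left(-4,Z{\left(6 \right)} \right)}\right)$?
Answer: $536962284$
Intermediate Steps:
$Z{\left(t \right)} = 1$
$W{\left(N \right)} = \left(-69 + N\right) \left(4 + N\right)$ ($W{\left(N \right)} = \left(N - 69\right) \left(N + 4 \cdot 1\right) = \left(-69 + N\right) \left(N + 4\right) = \left(-69 + N\right) \left(4 + N\right)$)
$\left(-26417 + \left(70 + 94\right) 4\right) \left(-28632 + W{\left(128 \right)}\right) = \left(-26417 + \left(70 + 94\right) 4\right) \left(-28632 - \left(8596 - 16384\right)\right) = \left(-26417 + 164 \cdot 4\right) \left(-28632 - -7788\right) = \left(-26417 + 656\right) \left(-28632 + 7788\right) = \left(-25761\right) \left(-20844\right) = 536962284$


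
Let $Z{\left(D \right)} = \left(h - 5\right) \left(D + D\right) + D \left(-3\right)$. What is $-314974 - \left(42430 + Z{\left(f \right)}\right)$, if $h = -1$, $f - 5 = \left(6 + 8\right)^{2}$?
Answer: $-354389$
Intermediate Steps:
$f = 201$ ($f = 5 + \left(6 + 8\right)^{2} = 5 + 14^{2} = 5 + 196 = 201$)
$Z{\left(D \right)} = - 15 D$ ($Z{\left(D \right)} = \left(-1 - 5\right) \left(D + D\right) + D \left(-3\right) = - 6 \cdot 2 D - 3 D = - 12 D - 3 D = - 15 D$)
$-314974 - \left(42430 + Z{\left(f \right)}\right) = -314974 - \left(42430 - 3015\right) = -314974 - 39415 = -354389$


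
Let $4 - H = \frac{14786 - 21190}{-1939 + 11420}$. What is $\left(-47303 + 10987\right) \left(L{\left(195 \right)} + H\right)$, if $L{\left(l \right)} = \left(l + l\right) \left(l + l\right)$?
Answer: $- \frac{52371464407248}{9481} \approx -5.5238 \cdot 10^{9}$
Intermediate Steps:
$L{\left(l \right)} = 4 l^{2}$ ($L{\left(l \right)} = 2 l 2 l = 4 l^{2}$)
$H = \frac{44328}{9481}$ ($H = 4 - \frac{14786 - 21190}{-1939 + 11420} = 4 - - \frac{6404}{9481} = 4 + \frac{6404}{9481} = \frac{44328}{9481} \approx 4.6755$)
$\left(-47303 + 10987\right) \left(L{\left(195 \right)} + H\right) = \left(-47303 + 10987\right) \left(4 \cdot 195^{2} + \frac{44328}{9481}\right) = - 36316 \left(4 \cdot 38025 + \frac{44328}{9481}\right) = - 36316 \left(152100 + \frac{44328}{9481}\right) = \left(-36316\right) \frac{1442104428}{9481} = - \frac{52371464407248}{9481}$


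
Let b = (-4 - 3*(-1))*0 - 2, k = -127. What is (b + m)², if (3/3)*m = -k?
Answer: 15625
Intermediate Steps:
b = -2 (b = (-4 + 3)*0 - 2 = -1*0 - 2 = 0 - 2 = -2)
m = 127 (m = -1*(-127) = 127)
(b + m)² = (-2 + 127)² = 125² = 15625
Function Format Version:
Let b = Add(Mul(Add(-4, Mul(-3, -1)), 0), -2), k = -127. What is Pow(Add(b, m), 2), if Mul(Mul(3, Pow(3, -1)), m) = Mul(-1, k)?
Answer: 15625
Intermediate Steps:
b = -2 (b = Add(Mul(Add(-4, 3), 0), -2) = Add(Mul(-1, 0), -2) = Add(0, -2) = -2)
m = 127 (m = Mul(-1, -127) = 127)
Pow(Add(b, m), 2) = Pow(Add(-2, 127), 2) = Pow(125, 2) = 15625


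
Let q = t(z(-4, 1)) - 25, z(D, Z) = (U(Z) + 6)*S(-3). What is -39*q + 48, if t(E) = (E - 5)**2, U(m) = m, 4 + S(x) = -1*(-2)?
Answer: -13056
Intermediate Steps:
S(x) = -2 (S(x) = -4 - 1*(-2) = -4 + 2 = -2)
z(D, Z) = -12 - 2*Z (z(D, Z) = (Z + 6)*(-2) = (6 + Z)*(-2) = -12 - 2*Z)
t(E) = (-5 + E)**2
q = 336 (q = (-5 + (-12 - 2*1))**2 - 25 = (-5 + (-12 - 2))**2 - 25 = (-5 - 14)**2 - 25 = (-19)**2 - 25 = 361 - 25 = 336)
-39*q + 48 = -39*336 + 48 = -13104 + 48 = -13056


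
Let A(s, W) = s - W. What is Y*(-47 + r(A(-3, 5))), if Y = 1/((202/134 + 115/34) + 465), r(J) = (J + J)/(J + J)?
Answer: -104788/1070409 ≈ -0.097895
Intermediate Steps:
r(J) = 1 (r(J) = (2*J)/((2*J)) = (2*J)*(1/(2*J)) = 1)
Y = 2278/1070409 (Y = 1/((202*(1/134) + 115*(1/34)) + 465) = 1/((101/67 + 115/34) + 465) = 1/(11139/2278 + 465) = 1/(1070409/2278) = 2278/1070409 ≈ 0.0021282)
Y*(-47 + r(A(-3, 5))) = 2278*(-47 + 1)/1070409 = (2278/1070409)*(-46) = -104788/1070409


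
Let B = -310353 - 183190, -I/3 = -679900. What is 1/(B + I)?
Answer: 1/1546157 ≈ 6.4676e-7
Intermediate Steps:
I = 2039700 (I = -3*(-679900) = 2039700)
B = -493543
1/(B + I) = 1/(-493543 + 2039700) = 1/1546157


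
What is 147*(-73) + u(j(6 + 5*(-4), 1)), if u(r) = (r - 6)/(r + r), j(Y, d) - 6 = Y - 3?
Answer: -236065/22 ≈ -10730.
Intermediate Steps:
j(Y, d) = 3 + Y (j(Y, d) = 6 + (Y - 3) = 6 + (-3 + Y) = 3 + Y)
u(r) = (-6 + r)/(2*r) (u(r) = (-6 + r)/((2*r)) = (-6 + r)*(1/(2*r)) = (-6 + r)/(2*r))
147*(-73) + u(j(6 + 5*(-4), 1)) = 147*(-73) + (-6 + (3 + (6 + 5*(-4))))/(2*(3 + (6 + 5*(-4)))) = -10731 + (-6 + (3 + (6 - 20)))/(2*(3 + (6 - 20))) = -10731 + (-6 + (3 - 14))/(2*(3 - 14)) = -10731 + (½)*(-6 - 11)/(-11) = -10731 + (½)*(-1/11)*(-17) = -10731 + 17/22 = -236065/22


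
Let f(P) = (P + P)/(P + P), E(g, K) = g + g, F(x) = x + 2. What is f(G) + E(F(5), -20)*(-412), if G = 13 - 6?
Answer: -5767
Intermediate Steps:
G = 7
F(x) = 2 + x
E(g, K) = 2*g
f(P) = 1 (f(P) = (2*P)/((2*P)) = (2*P)*(1/(2*P)) = 1)
f(G) + E(F(5), -20)*(-412) = 1 + (2*(2 + 5))*(-412) = 1 + (2*7)*(-412) = 1 + 14*(-412) = 1 - 5768 = -5767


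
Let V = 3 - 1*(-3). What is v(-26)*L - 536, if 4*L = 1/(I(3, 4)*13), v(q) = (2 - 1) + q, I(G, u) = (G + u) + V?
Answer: -362361/676 ≈ -536.04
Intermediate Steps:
V = 6 (V = 3 + 3 = 6)
I(G, u) = 6 + G + u (I(G, u) = (G + u) + 6 = 6 + G + u)
v(q) = 1 + q
L = 1/676 (L = 1/(4*(((6 + 3 + 4)*13))) = 1/(4*((13*13))) = (1/4)/169 = (1/4)*(1/169) = 1/676 ≈ 0.0014793)
v(-26)*L - 536 = (1 - 26)*(1/676) - 536 = -25*1/676 - 536 = -25/676 - 536 = -362361/676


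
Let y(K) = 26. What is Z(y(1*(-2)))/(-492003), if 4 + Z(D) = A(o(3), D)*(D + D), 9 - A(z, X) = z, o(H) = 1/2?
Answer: -146/164001 ≈ -0.00089024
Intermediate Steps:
o(H) = ½
A(z, X) = 9 - z
Z(D) = -4 + 17*D (Z(D) = -4 + (9 - 1*½)*(D + D) = -4 + (9 - ½)*(2*D) = -4 + 17*(2*D)/2 = -4 + 17*D)
Z(y(1*(-2)))/(-492003) = (-4 + 17*26)/(-492003) = (-4 + 442)*(-1/492003) = 438*(-1/492003) = -146/164001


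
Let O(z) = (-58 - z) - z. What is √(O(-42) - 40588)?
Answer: I*√40562 ≈ 201.4*I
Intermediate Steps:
O(z) = -58 - 2*z
√(O(-42) - 40588) = √((-58 - 2*(-42)) - 40588) = √((-58 + 84) - 40588) = √(26 - 40588) = √(-40562) = I*√40562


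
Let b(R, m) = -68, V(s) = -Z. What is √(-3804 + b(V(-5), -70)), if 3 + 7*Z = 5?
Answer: 44*I*√2 ≈ 62.225*I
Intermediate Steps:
Z = 2/7 (Z = -3/7 + (⅐)*5 = -3/7 + 5/7 = 2/7 ≈ 0.28571)
V(s) = -2/7 (V(s) = -1*2/7 = -2/7)
√(-3804 + b(V(-5), -70)) = √(-3804 - 68) = √(-3872) = 44*I*√2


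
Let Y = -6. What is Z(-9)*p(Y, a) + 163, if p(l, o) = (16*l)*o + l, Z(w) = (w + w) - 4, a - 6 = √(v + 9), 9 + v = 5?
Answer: 12967 + 2112*√5 ≈ 17690.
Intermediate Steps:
v = -4 (v = -9 + 5 = -4)
a = 6 + √5 (a = 6 + √(-4 + 9) = 6 + √5 ≈ 8.2361)
Z(w) = -4 + 2*w (Z(w) = 2*w - 4 = -4 + 2*w)
p(l, o) = l + 16*l*o (p(l, o) = 16*l*o + l = l + 16*l*o)
Z(-9)*p(Y, a) + 163 = (-4 + 2*(-9))*(-6*(1 + 16*(6 + √5))) + 163 = (-4 - 18)*(-6*(1 + (96 + 16*√5))) + 163 = -(-132)*(97 + 16*√5) + 163 = -22*(-582 - 96*√5) + 163 = (12804 + 2112*√5) + 163 = 12967 + 2112*√5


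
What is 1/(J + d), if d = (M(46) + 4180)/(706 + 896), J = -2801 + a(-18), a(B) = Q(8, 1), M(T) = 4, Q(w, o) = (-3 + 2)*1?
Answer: -801/2242310 ≈ -0.00035722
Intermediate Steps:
Q(w, o) = -1 (Q(w, o) = -1*1 = -1)
a(B) = -1
J = -2802 (J = -2801 - 1 = -2802)
d = 2092/801 (d = (4 + 4180)/(706 + 896) = 4184/1602 = 4184*(1/1602) = 2092/801 ≈ 2.6117)
1/(J + d) = 1/(-2802 + 2092/801) = 1/(-2242310/801) = -801/2242310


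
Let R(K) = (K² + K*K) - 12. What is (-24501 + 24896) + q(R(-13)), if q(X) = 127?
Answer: 522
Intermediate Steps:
R(K) = -12 + 2*K² (R(K) = (K² + K²) - 12 = 2*K² - 12 = -12 + 2*K²)
(-24501 + 24896) + q(R(-13)) = (-24501 + 24896) + 127 = 395 + 127 = 522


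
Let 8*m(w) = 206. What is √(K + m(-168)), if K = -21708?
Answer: I*√86729/2 ≈ 147.25*I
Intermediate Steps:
m(w) = 103/4 (m(w) = (⅛)*206 = 103/4)
√(K + m(-168)) = √(-21708 + 103/4) = √(-86729/4) = I*√86729/2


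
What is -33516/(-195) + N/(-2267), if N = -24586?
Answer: 26925014/147355 ≈ 182.72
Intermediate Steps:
-33516/(-195) + N/(-2267) = -33516/(-195) - 24586/(-2267) = -33516*(-1/195) - 24586*(-1/2267) = 11172/65 + 24586/2267 = 26925014/147355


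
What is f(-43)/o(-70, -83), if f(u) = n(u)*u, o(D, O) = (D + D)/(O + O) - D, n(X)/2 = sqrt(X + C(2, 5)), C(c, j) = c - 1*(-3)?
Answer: -3569*I*sqrt(38)/2940 ≈ -7.4833*I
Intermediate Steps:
C(c, j) = 3 + c (C(c, j) = c + 3 = 3 + c)
n(X) = 2*sqrt(5 + X) (n(X) = 2*sqrt(X + (3 + 2)) = 2*sqrt(X + 5) = 2*sqrt(5 + X))
o(D, O) = -D + D/O (o(D, O) = (2*D)/((2*O)) - D = (2*D)*(1/(2*O)) - D = D/O - D = -D + D/O)
f(u) = 2*u*sqrt(5 + u) (f(u) = (2*sqrt(5 + u))*u = 2*u*sqrt(5 + u))
f(-43)/o(-70, -83) = (2*(-43)*sqrt(5 - 43))/(-1*(-70) - 70/(-83)) = (2*(-43)*sqrt(-38))/(70 - 70*(-1/83)) = (2*(-43)*(I*sqrt(38)))/(70 + 70/83) = (-86*I*sqrt(38))/(5880/83) = -86*I*sqrt(38)*(83/5880) = -3569*I*sqrt(38)/2940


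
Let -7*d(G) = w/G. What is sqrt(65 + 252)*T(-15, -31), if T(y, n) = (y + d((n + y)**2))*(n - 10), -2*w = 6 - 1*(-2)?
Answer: 2277304*sqrt(317)/3703 ≈ 10950.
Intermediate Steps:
w = -4 (w = -(6 - 1*(-2))/2 = -(6 + 2)/2 = -1/2*8 = -4)
d(G) = 4/(7*G) (d(G) = -(-4)/(7*G) = 4/(7*G))
T(y, n) = (-10 + n)*(y + 4/(7*(n + y)**2)) (T(y, n) = (y + 4/(7*((n + y)**2)))*(n - 10) = (y + 4/(7*(n + y)**2))*(-10 + n) = (-10 + n)*(y + 4/(7*(n + y)**2)))
sqrt(65 + 252)*T(-15, -31) = sqrt(65 + 252)*((-40 + 4*(-31) + 7*(-15)*(-31 - 15)**2*(-10 - 31))/(7*(-31 - 15)**2)) = sqrt(317)*((1/7)*(-40 - 124 + 7*(-15)*(-46)**2*(-41))/(-46)**2) = sqrt(317)*((1/7)*(1/2116)*(-40 - 124 + 7*(-15)*2116*(-41))) = sqrt(317)*((1/7)*(1/2116)*(-40 - 124 + 9109380)) = sqrt(317)*((1/7)*(1/2116)*9109216) = sqrt(317)*(2277304/3703) = 2277304*sqrt(317)/3703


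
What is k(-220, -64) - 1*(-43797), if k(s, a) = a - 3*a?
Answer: 43925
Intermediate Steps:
k(s, a) = -2*a
k(-220, -64) - 1*(-43797) = -2*(-64) - 1*(-43797) = 128 + 43797 = 43925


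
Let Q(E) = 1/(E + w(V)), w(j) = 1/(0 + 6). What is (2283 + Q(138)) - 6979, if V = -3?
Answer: -3892978/829 ≈ -4696.0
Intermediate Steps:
w(j) = ⅙ (w(j) = 1/6 = ⅙)
Q(E) = 1/(⅙ + E) (Q(E) = 1/(E + ⅙) = 1/(⅙ + E))
(2283 + Q(138)) - 6979 = (2283 + 6/(1 + 6*138)) - 6979 = (2283 + 6/(1 + 828)) - 6979 = (2283 + 6/829) - 6979 = 1892613/829 - 6979 = -3892978/829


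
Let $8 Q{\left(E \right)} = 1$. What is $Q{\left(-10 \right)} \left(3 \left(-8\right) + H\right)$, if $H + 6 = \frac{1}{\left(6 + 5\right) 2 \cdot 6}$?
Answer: $- \frac{3959}{1056} \approx -3.7491$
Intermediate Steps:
$Q{\left(E \right)} = \frac{1}{8}$ ($Q{\left(E \right)} = \frac{1}{8} \cdot 1 = \frac{1}{8}$)
$H = - \frac{791}{132}$ ($H = -6 + \frac{1}{\left(6 + 5\right) 2 \cdot 6} = -6 + \frac{1}{11 \cdot 2 \cdot 6} = -6 + \frac{1}{22 \cdot 6} = -6 + \frac{1}{132} = - \frac{791}{132} \approx -5.9924$)
$Q{\left(-10 \right)} \left(3 \left(-8\right) + H\right) = \frac{3 \left(-8\right) - \frac{791}{132}}{8} = \frac{-24 - \frac{791}{132}}{8} = \frac{1}{8} \left(- \frac{3959}{132}\right) = - \frac{3959}{1056}$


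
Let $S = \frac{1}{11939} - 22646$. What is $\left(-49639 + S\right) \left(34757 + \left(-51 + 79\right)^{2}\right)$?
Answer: $- \frac{30672260232174}{11939} \approx -2.5691 \cdot 10^{9}$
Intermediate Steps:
$S = - \frac{270370593}{11939}$ ($S = \frac{1}{11939} - 22646 = - \frac{270370593}{11939} \approx -22646.0$)
$\left(-49639 + S\right) \left(34757 + \left(-51 + 79\right)^{2}\right) = \left(-49639 - \frac{270370593}{11939}\right) \left(34757 + \left(-51 + 79\right)^{2}\right) = - \frac{863010614 \left(34757 + 28^{2}\right)}{11939} = - \frac{863010614 \left(34757 + 784\right)}{11939} = \left(- \frac{863010614}{11939}\right) 35541 = - \frac{30672260232174}{11939}$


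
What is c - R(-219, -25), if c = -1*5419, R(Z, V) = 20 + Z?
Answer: -5220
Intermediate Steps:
c = -5419
c - R(-219, -25) = -5419 - (20 - 219) = -5419 - 1*(-199) = -5419 + 199 = -5220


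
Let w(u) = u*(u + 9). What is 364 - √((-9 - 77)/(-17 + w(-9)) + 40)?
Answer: 364 - √13022/17 ≈ 357.29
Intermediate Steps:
w(u) = u*(9 + u)
364 - √((-9 - 77)/(-17 + w(-9)) + 40) = 364 - √((-9 - 77)/(-17 - 9*(9 - 9)) + 40) = 364 - √(-86/(-17 - 9*0) + 40) = 364 - √(-86/(-17 + 0) + 40) = 364 - √(-86/(-17) + 40) = 364 - √(-86*(-1/17) + 40) = 364 - √(86/17 + 40) = 364 - √(766/17) = 364 - √13022/17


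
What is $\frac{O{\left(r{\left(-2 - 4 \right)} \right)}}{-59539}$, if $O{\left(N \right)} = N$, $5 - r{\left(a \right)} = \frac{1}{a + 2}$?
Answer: $- \frac{21}{238156} \approx -8.8178 \cdot 10^{-5}$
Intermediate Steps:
$r{\left(a \right)} = 5 - \frac{1}{2 + a}$ ($r{\left(a \right)} = 5 - \frac{1}{a + 2} = 5 - \frac{1}{2 + a}$)
$\frac{O{\left(r{\left(-2 - 4 \right)} \right)}}{-59539} = \frac{\frac{1}{2 - 6} \left(9 + 5 \left(-2 - 4\right)\right)}{-59539} = \frac{9 + 5 \left(-2 - 4\right)}{2 - 6} \left(- \frac{1}{59539}\right) = \frac{9 + 5 \left(-6\right)}{2 - 6} \left(- \frac{1}{59539}\right) = \frac{9 - 30}{-4} \left(- \frac{1}{59539}\right) = \left(- \frac{1}{4}\right) \left(-21\right) \left(- \frac{1}{59539}\right) = \frac{21}{4} \left(- \frac{1}{59539}\right) = - \frac{21}{238156}$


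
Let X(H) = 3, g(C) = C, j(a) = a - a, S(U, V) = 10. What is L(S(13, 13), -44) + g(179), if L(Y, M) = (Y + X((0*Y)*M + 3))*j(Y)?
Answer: 179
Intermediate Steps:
j(a) = 0
L(Y, M) = 0 (L(Y, M) = (Y + 3)*0 = (3 + Y)*0 = 0)
L(S(13, 13), -44) + g(179) = 0 + 179 = 179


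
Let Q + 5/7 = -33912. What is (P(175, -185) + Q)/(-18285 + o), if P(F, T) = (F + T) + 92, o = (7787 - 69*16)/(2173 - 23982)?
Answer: 5164698335/2791489736 ≈ 1.8502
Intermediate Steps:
Q = -237389/7 (Q = -5/7 - 33912 = -237389/7 ≈ -33913.)
o = -6683/21809 (o = (7787 - 1104)/(-21809) = 6683*(-1/21809) = -6683/21809 ≈ -0.30643)
P(F, T) = 92 + F + T
(P(175, -185) + Q)/(-18285 + o) = ((92 + 175 - 185) - 237389/7)/(-18285 - 6683/21809) = (82 - 237389/7)/(-398784248/21809) = -236815/7*(-21809/398784248) = 5164698335/2791489736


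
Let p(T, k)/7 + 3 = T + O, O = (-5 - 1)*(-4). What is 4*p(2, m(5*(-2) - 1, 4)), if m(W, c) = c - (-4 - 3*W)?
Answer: 644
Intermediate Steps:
O = 24 (O = -6*(-4) = 24)
m(W, c) = 4 + c + 3*W (m(W, c) = c + (4 + 3*W) = 4 + c + 3*W)
p(T, k) = 147 + 7*T (p(T, k) = -21 + 7*(T + 24) = -21 + 7*(24 + T) = -21 + (168 + 7*T) = 147 + 7*T)
4*p(2, m(5*(-2) - 1, 4)) = 4*(147 + 7*2) = 4*(147 + 14) = 4*161 = 644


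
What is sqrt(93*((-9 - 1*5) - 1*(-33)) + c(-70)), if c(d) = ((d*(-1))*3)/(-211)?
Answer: 3*sqrt(8736033)/211 ≈ 42.024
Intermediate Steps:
c(d) = 3*d/211 (c(d) = (-d*3)*(-1/211) = -3*d*(-1/211) = 3*d/211)
sqrt(93*((-9 - 1*5) - 1*(-33)) + c(-70)) = sqrt(93*((-9 - 1*5) - 1*(-33)) + (3/211)*(-70)) = sqrt(93*((-9 - 5) + 33) - 210/211) = sqrt(93*(-14 + 33) - 210/211) = sqrt(93*19 - 210/211) = sqrt(1767 - 210/211) = sqrt(372627/211) = 3*sqrt(8736033)/211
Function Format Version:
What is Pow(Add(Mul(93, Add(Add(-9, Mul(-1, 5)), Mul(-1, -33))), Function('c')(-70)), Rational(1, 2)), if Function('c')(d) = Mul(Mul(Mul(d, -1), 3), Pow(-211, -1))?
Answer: Mul(Rational(3, 211), Pow(8736033, Rational(1, 2))) ≈ 42.024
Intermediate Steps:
Function('c')(d) = Mul(Rational(3, 211), d) (Function('c')(d) = Mul(Mul(Mul(-1, d), 3), Rational(-1, 211)) = Mul(Mul(-3, d), Rational(-1, 211)) = Mul(Rational(3, 211), d))
Pow(Add(Mul(93, Add(Add(-9, Mul(-1, 5)), Mul(-1, -33))), Function('c')(-70)), Rational(1, 2)) = Pow(Add(Mul(93, Add(Add(-9, Mul(-1, 5)), Mul(-1, -33))), Mul(Rational(3, 211), -70)), Rational(1, 2)) = Pow(Add(Mul(93, Add(Add(-9, -5), 33)), Rational(-210, 211)), Rational(1, 2)) = Pow(Add(Mul(93, Add(-14, 33)), Rational(-210, 211)), Rational(1, 2)) = Pow(Add(Mul(93, 19), Rational(-210, 211)), Rational(1, 2)) = Pow(Add(1767, Rational(-210, 211)), Rational(1, 2)) = Pow(Rational(372627, 211), Rational(1, 2)) = Mul(Rational(3, 211), Pow(8736033, Rational(1, 2)))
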